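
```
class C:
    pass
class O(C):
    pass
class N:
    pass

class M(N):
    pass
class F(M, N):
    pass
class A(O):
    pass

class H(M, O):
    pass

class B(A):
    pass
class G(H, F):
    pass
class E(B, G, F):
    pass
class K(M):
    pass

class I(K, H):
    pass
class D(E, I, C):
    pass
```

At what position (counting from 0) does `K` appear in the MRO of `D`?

L[D] = D + merge(L[E], L[I], L[C], [E I C])
  take E:  [E B A G H F M N O C object] + [I K H M N O C object] + [C object] + [E I C]
  take B:  [B A G H F M N O C object] + [I K H M N O C object] + [C object] + [I C]
  take A:  [A G H F M N O C object] + [I K H M N O C object] + [C object] + [I C]
  take G:  [G H F M N O C object] + [I K H M N O C object] + [C object] + [I C]
  take I:  [H F M N O C object] + [I K H M N O C object] + [C object] + [I C]
  take K:  [H F M N O C object] + [K H M N O C object] + [C object] + [C]
  take H:  [H F M N O C object] + [H M N O C object] + [C object] + [C]
  take F:  [F M N O C object] + [M N O C object] + [C object] + [C]
  take M:  [M N O C object] + [M N O C object] + [C object] + [C]
  take N:  [N O C object] + [N O C object] + [C object] + [C]
  take O:  [O C object] + [O C object] + [C object] + [C]
  take C:  [C object] + [C object] + [C object] + [C]
  take object:  [object] + [object] + [object]
MRO: D E B A G I K H F M N O C object
K sits at index 6.

6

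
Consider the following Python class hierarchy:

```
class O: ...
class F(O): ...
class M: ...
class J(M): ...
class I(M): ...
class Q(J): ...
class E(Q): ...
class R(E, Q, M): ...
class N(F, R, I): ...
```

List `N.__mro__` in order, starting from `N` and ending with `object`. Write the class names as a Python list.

[N, F, O, R, E, Q, J, I, M, object]

L[N] = N + merge(L[F], L[R], L[I], [F R I])
  take F:  [F O object] + [R E Q J M object] + [I M object] + [F R I]
  take O:  [O object] + [R E Q J M object] + [I M object] + [R I]
  take R:  [object] + [R E Q J M object] + [I M object] + [R I]
  take E:  [object] + [E Q J M object] + [I M object] + [I]
  take Q:  [object] + [Q J M object] + [I M object] + [I]
  take J:  [object] + [J M object] + [I M object] + [I]
  take I:  [object] + [M object] + [I M object] + [I]
  take M:  [object] + [M object] + [M object]
  take object:  [object] + [object] + [object]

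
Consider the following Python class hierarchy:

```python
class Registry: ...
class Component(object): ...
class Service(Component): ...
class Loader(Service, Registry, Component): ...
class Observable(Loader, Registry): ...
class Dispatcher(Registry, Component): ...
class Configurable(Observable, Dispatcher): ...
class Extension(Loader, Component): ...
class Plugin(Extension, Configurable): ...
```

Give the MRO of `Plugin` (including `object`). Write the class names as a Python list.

L[Plugin] = Plugin + merge(L[Extension], L[Configurable], [Extension Configurable])
  take Extension:  [Extension Loader Service Registry Component object] + [Configurable Observable Loader Service Dispatcher Registry Component object] + [Extension Configurable]
  take Configurable:  [Loader Service Registry Component object] + [Configurable Observable Loader Service Dispatcher Registry Component object] + [Configurable]
  take Observable:  [Loader Service Registry Component object] + [Observable Loader Service Dispatcher Registry Component object]
  take Loader:  [Loader Service Registry Component object] + [Loader Service Dispatcher Registry Component object]
  take Service:  [Service Registry Component object] + [Service Dispatcher Registry Component object]
  take Dispatcher:  [Registry Component object] + [Dispatcher Registry Component object]
  take Registry:  [Registry Component object] + [Registry Component object]
  take Component:  [Component object] + [Component object]
  take object:  [object] + [object]

[Plugin, Extension, Configurable, Observable, Loader, Service, Dispatcher, Registry, Component, object]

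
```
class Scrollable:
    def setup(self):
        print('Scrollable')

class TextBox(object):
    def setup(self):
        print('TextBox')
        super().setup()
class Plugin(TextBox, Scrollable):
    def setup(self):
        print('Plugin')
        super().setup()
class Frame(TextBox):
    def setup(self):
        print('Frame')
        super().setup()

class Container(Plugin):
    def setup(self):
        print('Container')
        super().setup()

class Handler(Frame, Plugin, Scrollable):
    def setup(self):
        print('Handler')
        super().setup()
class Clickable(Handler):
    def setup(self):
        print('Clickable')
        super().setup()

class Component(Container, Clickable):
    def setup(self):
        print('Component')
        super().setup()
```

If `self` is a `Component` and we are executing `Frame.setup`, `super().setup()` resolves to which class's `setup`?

Plugin

L[Component] = Component + merge(L[Container], L[Clickable], [Container Clickable])
  take Container:  [Container Plugin TextBox Scrollable object] + [Clickable Handler Frame Plugin TextBox Scrollable object] + [Container Clickable]
  take Clickable:  [Plugin TextBox Scrollable object] + [Clickable Handler Frame Plugin TextBox Scrollable object] + [Clickable]
  take Handler:  [Plugin TextBox Scrollable object] + [Handler Frame Plugin TextBox Scrollable object]
  take Frame:  [Plugin TextBox Scrollable object] + [Frame Plugin TextBox Scrollable object]
  take Plugin:  [Plugin TextBox Scrollable object] + [Plugin TextBox Scrollable object]
  take TextBox:  [TextBox Scrollable object] + [TextBox Scrollable object]
  take Scrollable:  [Scrollable object] + [Scrollable object]
  take object:  [object] + [object]
MRO: Component Container Clickable Handler Frame Plugin TextBox Scrollable object
super() in Frame.setup on a Component instance goes to the class after Frame in Component's MRO: Plugin.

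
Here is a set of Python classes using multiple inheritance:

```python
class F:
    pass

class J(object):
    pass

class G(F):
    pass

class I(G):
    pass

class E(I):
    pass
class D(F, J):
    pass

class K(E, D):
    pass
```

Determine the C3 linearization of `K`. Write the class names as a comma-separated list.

K, E, I, G, D, F, J, object

L[K] = K + merge(L[E], L[D], [E D])
  take E:  [E I G F object] + [D F J object] + [E D]
  take I:  [I G F object] + [D F J object] + [D]
  take G:  [G F object] + [D F J object] + [D]
  take D:  [F object] + [D F J object] + [D]
  take F:  [F object] + [F J object]
  take J:  [object] + [J object]
  take object:  [object] + [object]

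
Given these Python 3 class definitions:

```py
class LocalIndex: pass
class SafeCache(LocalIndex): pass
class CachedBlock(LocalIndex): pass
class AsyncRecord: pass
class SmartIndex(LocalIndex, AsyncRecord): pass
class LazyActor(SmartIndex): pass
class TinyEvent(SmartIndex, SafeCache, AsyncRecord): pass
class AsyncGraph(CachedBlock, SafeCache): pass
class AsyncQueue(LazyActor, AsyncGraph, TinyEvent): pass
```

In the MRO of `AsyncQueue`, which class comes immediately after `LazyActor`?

L[AsyncQueue] = AsyncQueue + merge(L[LazyActor], L[AsyncGraph], L[TinyEvent], [LazyActor AsyncGraph TinyEvent])
  take LazyActor:  [LazyActor SmartIndex LocalIndex AsyncRecord object] + [AsyncGraph CachedBlock SafeCache LocalIndex object] + [TinyEvent SmartIndex SafeCache LocalIndex AsyncRecord object] + [LazyActor AsyncGraph TinyEvent]
  take AsyncGraph:  [SmartIndex LocalIndex AsyncRecord object] + [AsyncGraph CachedBlock SafeCache LocalIndex object] + [TinyEvent SmartIndex SafeCache LocalIndex AsyncRecord object] + [AsyncGraph TinyEvent]
  take CachedBlock:  [SmartIndex LocalIndex AsyncRecord object] + [CachedBlock SafeCache LocalIndex object] + [TinyEvent SmartIndex SafeCache LocalIndex AsyncRecord object] + [TinyEvent]
  take TinyEvent:  [SmartIndex LocalIndex AsyncRecord object] + [SafeCache LocalIndex object] + [TinyEvent SmartIndex SafeCache LocalIndex AsyncRecord object] + [TinyEvent]
  take SmartIndex:  [SmartIndex LocalIndex AsyncRecord object] + [SafeCache LocalIndex object] + [SmartIndex SafeCache LocalIndex AsyncRecord object]
  take SafeCache:  [LocalIndex AsyncRecord object] + [SafeCache LocalIndex object] + [SafeCache LocalIndex AsyncRecord object]
  take LocalIndex:  [LocalIndex AsyncRecord object] + [LocalIndex object] + [LocalIndex AsyncRecord object]
  take AsyncRecord:  [AsyncRecord object] + [object] + [AsyncRecord object]
  take object:  [object] + [object] + [object]
MRO: AsyncQueue LazyActor AsyncGraph CachedBlock TinyEvent SmartIndex SafeCache LocalIndex AsyncRecord object
LazyActor is at position 1; next is AsyncGraph.

AsyncGraph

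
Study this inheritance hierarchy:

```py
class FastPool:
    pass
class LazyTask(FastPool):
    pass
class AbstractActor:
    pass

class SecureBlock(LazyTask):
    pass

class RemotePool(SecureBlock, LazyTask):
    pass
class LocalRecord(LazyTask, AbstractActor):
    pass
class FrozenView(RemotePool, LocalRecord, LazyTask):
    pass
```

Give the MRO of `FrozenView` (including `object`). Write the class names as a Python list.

L[FrozenView] = FrozenView + merge(L[RemotePool], L[LocalRecord], L[LazyTask], [RemotePool LocalRecord LazyTask])
  take RemotePool:  [RemotePool SecureBlock LazyTask FastPool object] + [LocalRecord LazyTask FastPool AbstractActor object] + [LazyTask FastPool object] + [RemotePool LocalRecord LazyTask]
  take SecureBlock:  [SecureBlock LazyTask FastPool object] + [LocalRecord LazyTask FastPool AbstractActor object] + [LazyTask FastPool object] + [LocalRecord LazyTask]
  take LocalRecord:  [LazyTask FastPool object] + [LocalRecord LazyTask FastPool AbstractActor object] + [LazyTask FastPool object] + [LocalRecord LazyTask]
  take LazyTask:  [LazyTask FastPool object] + [LazyTask FastPool AbstractActor object] + [LazyTask FastPool object] + [LazyTask]
  take FastPool:  [FastPool object] + [FastPool AbstractActor object] + [FastPool object]
  take AbstractActor:  [object] + [AbstractActor object] + [object]
  take object:  [object] + [object] + [object]

[FrozenView, RemotePool, SecureBlock, LocalRecord, LazyTask, FastPool, AbstractActor, object]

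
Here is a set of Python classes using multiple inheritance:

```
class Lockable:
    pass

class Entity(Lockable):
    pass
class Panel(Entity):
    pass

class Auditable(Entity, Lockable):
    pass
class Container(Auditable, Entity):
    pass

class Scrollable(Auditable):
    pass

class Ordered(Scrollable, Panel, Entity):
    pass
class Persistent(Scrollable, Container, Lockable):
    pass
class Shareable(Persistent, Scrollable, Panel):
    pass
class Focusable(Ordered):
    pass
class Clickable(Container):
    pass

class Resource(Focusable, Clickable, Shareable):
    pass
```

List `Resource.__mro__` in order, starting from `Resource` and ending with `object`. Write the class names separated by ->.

L[Resource] = Resource + merge(L[Focusable], L[Clickable], L[Shareable], [Focusable Clickable Shareable])
  take Focusable:  [Focusable Ordered Scrollable Auditable Panel Entity Lockable object] + [Clickable Container Auditable Entity Lockable object] + [Shareable Persistent Scrollable Container Auditable Panel Entity Lockable object] + [Focusable Clickable Shareable]
  take Ordered:  [Ordered Scrollable Auditable Panel Entity Lockable object] + [Clickable Container Auditable Entity Lockable object] + [Shareable Persistent Scrollable Container Auditable Panel Entity Lockable object] + [Clickable Shareable]
  take Clickable:  [Scrollable Auditable Panel Entity Lockable object] + [Clickable Container Auditable Entity Lockable object] + [Shareable Persistent Scrollable Container Auditable Panel Entity Lockable object] + [Clickable Shareable]
  take Shareable:  [Scrollable Auditable Panel Entity Lockable object] + [Container Auditable Entity Lockable object] + [Shareable Persistent Scrollable Container Auditable Panel Entity Lockable object] + [Shareable]
  take Persistent:  [Scrollable Auditable Panel Entity Lockable object] + [Container Auditable Entity Lockable object] + [Persistent Scrollable Container Auditable Panel Entity Lockable object]
  take Scrollable:  [Scrollable Auditable Panel Entity Lockable object] + [Container Auditable Entity Lockable object] + [Scrollable Container Auditable Panel Entity Lockable object]
  take Container:  [Auditable Panel Entity Lockable object] + [Container Auditable Entity Lockable object] + [Container Auditable Panel Entity Lockable object]
  take Auditable:  [Auditable Panel Entity Lockable object] + [Auditable Entity Lockable object] + [Auditable Panel Entity Lockable object]
  take Panel:  [Panel Entity Lockable object] + [Entity Lockable object] + [Panel Entity Lockable object]
  take Entity:  [Entity Lockable object] + [Entity Lockable object] + [Entity Lockable object]
  take Lockable:  [Lockable object] + [Lockable object] + [Lockable object]
  take object:  [object] + [object] + [object]

Resource -> Focusable -> Ordered -> Clickable -> Shareable -> Persistent -> Scrollable -> Container -> Auditable -> Panel -> Entity -> Lockable -> object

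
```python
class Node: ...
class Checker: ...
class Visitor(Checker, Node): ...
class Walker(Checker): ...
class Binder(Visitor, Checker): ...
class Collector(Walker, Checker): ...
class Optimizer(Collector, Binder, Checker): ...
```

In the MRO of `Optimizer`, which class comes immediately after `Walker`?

Binder

L[Optimizer] = Optimizer + merge(L[Collector], L[Binder], L[Checker], [Collector Binder Checker])
  take Collector:  [Collector Walker Checker object] + [Binder Visitor Checker Node object] + [Checker object] + [Collector Binder Checker]
  take Walker:  [Walker Checker object] + [Binder Visitor Checker Node object] + [Checker object] + [Binder Checker]
  take Binder:  [Checker object] + [Binder Visitor Checker Node object] + [Checker object] + [Binder Checker]
  take Visitor:  [Checker object] + [Visitor Checker Node object] + [Checker object] + [Checker]
  take Checker:  [Checker object] + [Checker Node object] + [Checker object] + [Checker]
  take Node:  [object] + [Node object] + [object]
  take object:  [object] + [object] + [object]
MRO: Optimizer Collector Walker Binder Visitor Checker Node object
Walker is at position 2; next is Binder.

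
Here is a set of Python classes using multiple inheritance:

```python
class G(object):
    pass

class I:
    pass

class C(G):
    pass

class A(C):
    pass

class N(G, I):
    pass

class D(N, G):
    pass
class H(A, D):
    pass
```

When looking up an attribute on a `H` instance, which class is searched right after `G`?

I

L[H] = H + merge(L[A], L[D], [A D])
  take A:  [A C G object] + [D N G I object] + [A D]
  take C:  [C G object] + [D N G I object] + [D]
  take D:  [G object] + [D N G I object] + [D]
  take N:  [G object] + [N G I object]
  take G:  [G object] + [G I object]
  take I:  [object] + [I object]
  take object:  [object] + [object]
MRO: H A C D N G I object
G is at position 5; next is I.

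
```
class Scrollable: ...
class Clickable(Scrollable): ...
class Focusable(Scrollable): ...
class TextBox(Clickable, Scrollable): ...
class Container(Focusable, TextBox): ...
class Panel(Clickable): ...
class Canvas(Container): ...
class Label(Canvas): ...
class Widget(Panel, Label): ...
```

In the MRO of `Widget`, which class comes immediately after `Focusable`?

L[Widget] = Widget + merge(L[Panel], L[Label], [Panel Label])
  take Panel:  [Panel Clickable Scrollable object] + [Label Canvas Container Focusable TextBox Clickable Scrollable object] + [Panel Label]
  take Label:  [Clickable Scrollable object] + [Label Canvas Container Focusable TextBox Clickable Scrollable object] + [Label]
  take Canvas:  [Clickable Scrollable object] + [Canvas Container Focusable TextBox Clickable Scrollable object]
  take Container:  [Clickable Scrollable object] + [Container Focusable TextBox Clickable Scrollable object]
  take Focusable:  [Clickable Scrollable object] + [Focusable TextBox Clickable Scrollable object]
  take TextBox:  [Clickable Scrollable object] + [TextBox Clickable Scrollable object]
  take Clickable:  [Clickable Scrollable object] + [Clickable Scrollable object]
  take Scrollable:  [Scrollable object] + [Scrollable object]
  take object:  [object] + [object]
MRO: Widget Panel Label Canvas Container Focusable TextBox Clickable Scrollable object
Focusable is at position 5; next is TextBox.

TextBox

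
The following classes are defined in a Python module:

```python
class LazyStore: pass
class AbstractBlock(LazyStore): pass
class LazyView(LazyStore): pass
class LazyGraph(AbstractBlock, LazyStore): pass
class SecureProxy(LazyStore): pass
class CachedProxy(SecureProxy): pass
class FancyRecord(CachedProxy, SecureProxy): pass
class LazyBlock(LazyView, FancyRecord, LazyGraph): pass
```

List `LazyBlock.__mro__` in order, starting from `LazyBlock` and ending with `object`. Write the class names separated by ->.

L[LazyBlock] = LazyBlock + merge(L[LazyView], L[FancyRecord], L[LazyGraph], [LazyView FancyRecord LazyGraph])
  take LazyView:  [LazyView LazyStore object] + [FancyRecord CachedProxy SecureProxy LazyStore object] + [LazyGraph AbstractBlock LazyStore object] + [LazyView FancyRecord LazyGraph]
  take FancyRecord:  [LazyStore object] + [FancyRecord CachedProxy SecureProxy LazyStore object] + [LazyGraph AbstractBlock LazyStore object] + [FancyRecord LazyGraph]
  take CachedProxy:  [LazyStore object] + [CachedProxy SecureProxy LazyStore object] + [LazyGraph AbstractBlock LazyStore object] + [LazyGraph]
  take SecureProxy:  [LazyStore object] + [SecureProxy LazyStore object] + [LazyGraph AbstractBlock LazyStore object] + [LazyGraph]
  take LazyGraph:  [LazyStore object] + [LazyStore object] + [LazyGraph AbstractBlock LazyStore object] + [LazyGraph]
  take AbstractBlock:  [LazyStore object] + [LazyStore object] + [AbstractBlock LazyStore object]
  take LazyStore:  [LazyStore object] + [LazyStore object] + [LazyStore object]
  take object:  [object] + [object] + [object]

LazyBlock -> LazyView -> FancyRecord -> CachedProxy -> SecureProxy -> LazyGraph -> AbstractBlock -> LazyStore -> object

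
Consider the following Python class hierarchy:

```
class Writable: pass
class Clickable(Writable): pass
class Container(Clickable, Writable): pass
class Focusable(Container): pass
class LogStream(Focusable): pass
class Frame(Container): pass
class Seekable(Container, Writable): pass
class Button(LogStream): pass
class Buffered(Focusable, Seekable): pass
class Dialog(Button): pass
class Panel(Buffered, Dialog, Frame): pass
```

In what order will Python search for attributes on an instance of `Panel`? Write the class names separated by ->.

L[Panel] = Panel + merge(L[Buffered], L[Dialog], L[Frame], [Buffered Dialog Frame])
  take Buffered:  [Buffered Focusable Seekable Container Clickable Writable object] + [Dialog Button LogStream Focusable Container Clickable Writable object] + [Frame Container Clickable Writable object] + [Buffered Dialog Frame]
  take Dialog:  [Focusable Seekable Container Clickable Writable object] + [Dialog Button LogStream Focusable Container Clickable Writable object] + [Frame Container Clickable Writable object] + [Dialog Frame]
  take Button:  [Focusable Seekable Container Clickable Writable object] + [Button LogStream Focusable Container Clickable Writable object] + [Frame Container Clickable Writable object] + [Frame]
  take LogStream:  [Focusable Seekable Container Clickable Writable object] + [LogStream Focusable Container Clickable Writable object] + [Frame Container Clickable Writable object] + [Frame]
  take Focusable:  [Focusable Seekable Container Clickable Writable object] + [Focusable Container Clickable Writable object] + [Frame Container Clickable Writable object] + [Frame]
  take Seekable:  [Seekable Container Clickable Writable object] + [Container Clickable Writable object] + [Frame Container Clickable Writable object] + [Frame]
  take Frame:  [Container Clickable Writable object] + [Container Clickable Writable object] + [Frame Container Clickable Writable object] + [Frame]
  take Container:  [Container Clickable Writable object] + [Container Clickable Writable object] + [Container Clickable Writable object]
  take Clickable:  [Clickable Writable object] + [Clickable Writable object] + [Clickable Writable object]
  take Writable:  [Writable object] + [Writable object] + [Writable object]
  take object:  [object] + [object] + [object]

Panel -> Buffered -> Dialog -> Button -> LogStream -> Focusable -> Seekable -> Frame -> Container -> Clickable -> Writable -> object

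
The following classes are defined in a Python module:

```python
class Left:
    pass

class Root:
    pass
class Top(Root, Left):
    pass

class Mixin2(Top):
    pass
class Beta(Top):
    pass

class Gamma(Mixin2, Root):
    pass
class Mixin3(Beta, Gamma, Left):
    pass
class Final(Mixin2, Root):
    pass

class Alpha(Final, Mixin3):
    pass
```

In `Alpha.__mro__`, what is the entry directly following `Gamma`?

Mixin2

L[Alpha] = Alpha + merge(L[Final], L[Mixin3], [Final Mixin3])
  take Final:  [Final Mixin2 Top Root Left object] + [Mixin3 Beta Gamma Mixin2 Top Root Left object] + [Final Mixin3]
  take Mixin3:  [Mixin2 Top Root Left object] + [Mixin3 Beta Gamma Mixin2 Top Root Left object] + [Mixin3]
  take Beta:  [Mixin2 Top Root Left object] + [Beta Gamma Mixin2 Top Root Left object]
  take Gamma:  [Mixin2 Top Root Left object] + [Gamma Mixin2 Top Root Left object]
  take Mixin2:  [Mixin2 Top Root Left object] + [Mixin2 Top Root Left object]
  take Top:  [Top Root Left object] + [Top Root Left object]
  take Root:  [Root Left object] + [Root Left object]
  take Left:  [Left object] + [Left object]
  take object:  [object] + [object]
MRO: Alpha Final Mixin3 Beta Gamma Mixin2 Top Root Left object
Gamma is at position 4; next is Mixin2.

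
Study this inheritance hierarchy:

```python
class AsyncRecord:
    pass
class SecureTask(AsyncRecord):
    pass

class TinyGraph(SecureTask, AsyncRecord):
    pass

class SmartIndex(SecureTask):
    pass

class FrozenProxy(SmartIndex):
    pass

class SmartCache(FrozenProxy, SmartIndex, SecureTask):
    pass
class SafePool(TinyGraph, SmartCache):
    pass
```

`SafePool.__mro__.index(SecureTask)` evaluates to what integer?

5

L[SafePool] = SafePool + merge(L[TinyGraph], L[SmartCache], [TinyGraph SmartCache])
  take TinyGraph:  [TinyGraph SecureTask AsyncRecord object] + [SmartCache FrozenProxy SmartIndex SecureTask AsyncRecord object] + [TinyGraph SmartCache]
  take SmartCache:  [SecureTask AsyncRecord object] + [SmartCache FrozenProxy SmartIndex SecureTask AsyncRecord object] + [SmartCache]
  take FrozenProxy:  [SecureTask AsyncRecord object] + [FrozenProxy SmartIndex SecureTask AsyncRecord object]
  take SmartIndex:  [SecureTask AsyncRecord object] + [SmartIndex SecureTask AsyncRecord object]
  take SecureTask:  [SecureTask AsyncRecord object] + [SecureTask AsyncRecord object]
  take AsyncRecord:  [AsyncRecord object] + [AsyncRecord object]
  take object:  [object] + [object]
MRO: SafePool TinyGraph SmartCache FrozenProxy SmartIndex SecureTask AsyncRecord object
SecureTask sits at index 5.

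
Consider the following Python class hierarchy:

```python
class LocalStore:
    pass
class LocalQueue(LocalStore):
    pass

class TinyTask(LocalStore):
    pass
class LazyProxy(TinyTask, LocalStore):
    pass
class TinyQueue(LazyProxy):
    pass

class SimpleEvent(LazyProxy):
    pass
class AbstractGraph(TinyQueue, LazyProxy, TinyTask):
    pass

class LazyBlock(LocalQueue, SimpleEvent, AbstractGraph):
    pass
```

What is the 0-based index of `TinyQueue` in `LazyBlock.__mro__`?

L[LazyBlock] = LazyBlock + merge(L[LocalQueue], L[SimpleEvent], L[AbstractGraph], [LocalQueue SimpleEvent AbstractGraph])
  take LocalQueue:  [LocalQueue LocalStore object] + [SimpleEvent LazyProxy TinyTask LocalStore object] + [AbstractGraph TinyQueue LazyProxy TinyTask LocalStore object] + [LocalQueue SimpleEvent AbstractGraph]
  take SimpleEvent:  [LocalStore object] + [SimpleEvent LazyProxy TinyTask LocalStore object] + [AbstractGraph TinyQueue LazyProxy TinyTask LocalStore object] + [SimpleEvent AbstractGraph]
  take AbstractGraph:  [LocalStore object] + [LazyProxy TinyTask LocalStore object] + [AbstractGraph TinyQueue LazyProxy TinyTask LocalStore object] + [AbstractGraph]
  take TinyQueue:  [LocalStore object] + [LazyProxy TinyTask LocalStore object] + [TinyQueue LazyProxy TinyTask LocalStore object]
  take LazyProxy:  [LocalStore object] + [LazyProxy TinyTask LocalStore object] + [LazyProxy TinyTask LocalStore object]
  take TinyTask:  [LocalStore object] + [TinyTask LocalStore object] + [TinyTask LocalStore object]
  take LocalStore:  [LocalStore object] + [LocalStore object] + [LocalStore object]
  take object:  [object] + [object] + [object]
MRO: LazyBlock LocalQueue SimpleEvent AbstractGraph TinyQueue LazyProxy TinyTask LocalStore object
TinyQueue sits at index 4.

4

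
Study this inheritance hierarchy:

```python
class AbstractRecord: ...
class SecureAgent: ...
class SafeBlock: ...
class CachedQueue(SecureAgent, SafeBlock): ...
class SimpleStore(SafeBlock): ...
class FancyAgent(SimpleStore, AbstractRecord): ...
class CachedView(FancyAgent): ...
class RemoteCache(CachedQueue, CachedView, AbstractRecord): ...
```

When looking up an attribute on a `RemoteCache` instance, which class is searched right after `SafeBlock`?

AbstractRecord

L[RemoteCache] = RemoteCache + merge(L[CachedQueue], L[CachedView], L[AbstractRecord], [CachedQueue CachedView AbstractRecord])
  take CachedQueue:  [CachedQueue SecureAgent SafeBlock object] + [CachedView FancyAgent SimpleStore SafeBlock AbstractRecord object] + [AbstractRecord object] + [CachedQueue CachedView AbstractRecord]
  take SecureAgent:  [SecureAgent SafeBlock object] + [CachedView FancyAgent SimpleStore SafeBlock AbstractRecord object] + [AbstractRecord object] + [CachedView AbstractRecord]
  take CachedView:  [SafeBlock object] + [CachedView FancyAgent SimpleStore SafeBlock AbstractRecord object] + [AbstractRecord object] + [CachedView AbstractRecord]
  take FancyAgent:  [SafeBlock object] + [FancyAgent SimpleStore SafeBlock AbstractRecord object] + [AbstractRecord object] + [AbstractRecord]
  take SimpleStore:  [SafeBlock object] + [SimpleStore SafeBlock AbstractRecord object] + [AbstractRecord object] + [AbstractRecord]
  take SafeBlock:  [SafeBlock object] + [SafeBlock AbstractRecord object] + [AbstractRecord object] + [AbstractRecord]
  take AbstractRecord:  [object] + [AbstractRecord object] + [AbstractRecord object] + [AbstractRecord]
  take object:  [object] + [object] + [object]
MRO: RemoteCache CachedQueue SecureAgent CachedView FancyAgent SimpleStore SafeBlock AbstractRecord object
SafeBlock is at position 6; next is AbstractRecord.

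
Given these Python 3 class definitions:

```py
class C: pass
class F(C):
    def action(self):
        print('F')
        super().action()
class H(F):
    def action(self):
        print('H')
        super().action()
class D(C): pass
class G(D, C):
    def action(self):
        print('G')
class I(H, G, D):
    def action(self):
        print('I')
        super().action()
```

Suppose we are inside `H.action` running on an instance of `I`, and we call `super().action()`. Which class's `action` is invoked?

L[I] = I + merge(L[H], L[G], L[D], [H G D])
  take H:  [H F C object] + [G D C object] + [D C object] + [H G D]
  take F:  [F C object] + [G D C object] + [D C object] + [G D]
  take G:  [C object] + [G D C object] + [D C object] + [G D]
  take D:  [C object] + [D C object] + [D C object] + [D]
  take C:  [C object] + [C object] + [C object]
  take object:  [object] + [object] + [object]
MRO: I H F G D C object
super() in H.action on a I instance goes to the class after H in I's MRO: F.

F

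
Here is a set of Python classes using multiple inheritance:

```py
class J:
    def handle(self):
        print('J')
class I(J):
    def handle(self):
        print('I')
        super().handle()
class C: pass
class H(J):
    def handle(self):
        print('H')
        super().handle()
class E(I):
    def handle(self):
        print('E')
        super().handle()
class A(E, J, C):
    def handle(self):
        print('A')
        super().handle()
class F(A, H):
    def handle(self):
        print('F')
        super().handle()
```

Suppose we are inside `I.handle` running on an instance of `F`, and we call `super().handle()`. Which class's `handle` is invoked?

L[F] = F + merge(L[A], L[H], [A H])
  take A:  [A E I J C object] + [H J object] + [A H]
  take E:  [E I J C object] + [H J object] + [H]
  take I:  [I J C object] + [H J object] + [H]
  take H:  [J C object] + [H J object] + [H]
  take J:  [J C object] + [J object]
  take C:  [C object] + [object]
  take object:  [object] + [object]
MRO: F A E I H J C object
super() in I.handle on a F instance goes to the class after I in F's MRO: H.

H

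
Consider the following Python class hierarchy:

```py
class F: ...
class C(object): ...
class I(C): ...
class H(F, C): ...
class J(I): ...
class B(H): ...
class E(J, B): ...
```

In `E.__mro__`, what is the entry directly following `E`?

L[E] = E + merge(L[J], L[B], [J B])
  take J:  [J I C object] + [B H F C object] + [J B]
  take I:  [I C object] + [B H F C object] + [B]
  take B:  [C object] + [B H F C object] + [B]
  take H:  [C object] + [H F C object]
  take F:  [C object] + [F C object]
  take C:  [C object] + [C object]
  take object:  [object] + [object]
MRO: E J I B H F C object
E is at position 0; next is J.

J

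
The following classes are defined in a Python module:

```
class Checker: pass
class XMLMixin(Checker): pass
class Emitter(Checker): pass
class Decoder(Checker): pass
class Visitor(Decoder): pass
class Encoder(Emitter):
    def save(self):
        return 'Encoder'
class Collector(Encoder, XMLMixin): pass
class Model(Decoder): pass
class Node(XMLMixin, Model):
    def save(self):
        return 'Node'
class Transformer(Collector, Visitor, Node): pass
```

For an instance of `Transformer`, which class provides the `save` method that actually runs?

Encoder

L[Transformer] = Transformer + merge(L[Collector], L[Visitor], L[Node], [Collector Visitor Node])
  take Collector:  [Collector Encoder Emitter XMLMixin Checker object] + [Visitor Decoder Checker object] + [Node XMLMixin Model Decoder Checker object] + [Collector Visitor Node]
  take Encoder:  [Encoder Emitter XMLMixin Checker object] + [Visitor Decoder Checker object] + [Node XMLMixin Model Decoder Checker object] + [Visitor Node]
  take Emitter:  [Emitter XMLMixin Checker object] + [Visitor Decoder Checker object] + [Node XMLMixin Model Decoder Checker object] + [Visitor Node]
  take Visitor:  [XMLMixin Checker object] + [Visitor Decoder Checker object] + [Node XMLMixin Model Decoder Checker object] + [Visitor Node]
  take Node:  [XMLMixin Checker object] + [Decoder Checker object] + [Node XMLMixin Model Decoder Checker object] + [Node]
  take XMLMixin:  [XMLMixin Checker object] + [Decoder Checker object] + [XMLMixin Model Decoder Checker object]
  take Model:  [Checker object] + [Decoder Checker object] + [Model Decoder Checker object]
  take Decoder:  [Checker object] + [Decoder Checker object] + [Decoder Checker object]
  take Checker:  [Checker object] + [Checker object] + [Checker object]
  take object:  [object] + [object] + [object]
MRO: Transformer Collector Encoder Emitter Visitor Node XMLMixin Model Decoder Checker object
save is defined in: Encoder, Node. First along the MRO is Encoder.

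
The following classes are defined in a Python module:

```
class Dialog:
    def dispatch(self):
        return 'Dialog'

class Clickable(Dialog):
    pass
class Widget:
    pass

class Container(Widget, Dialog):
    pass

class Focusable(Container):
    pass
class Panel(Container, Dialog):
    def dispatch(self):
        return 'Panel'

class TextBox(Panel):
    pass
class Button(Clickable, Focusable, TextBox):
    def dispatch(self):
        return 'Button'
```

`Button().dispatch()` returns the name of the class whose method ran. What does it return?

L[Button] = Button + merge(L[Clickable], L[Focusable], L[TextBox], [Clickable Focusable TextBox])
  take Clickable:  [Clickable Dialog object] + [Focusable Container Widget Dialog object] + [TextBox Panel Container Widget Dialog object] + [Clickable Focusable TextBox]
  take Focusable:  [Dialog object] + [Focusable Container Widget Dialog object] + [TextBox Panel Container Widget Dialog object] + [Focusable TextBox]
  take TextBox:  [Dialog object] + [Container Widget Dialog object] + [TextBox Panel Container Widget Dialog object] + [TextBox]
  take Panel:  [Dialog object] + [Container Widget Dialog object] + [Panel Container Widget Dialog object]
  take Container:  [Dialog object] + [Container Widget Dialog object] + [Container Widget Dialog object]
  take Widget:  [Dialog object] + [Widget Dialog object] + [Widget Dialog object]
  take Dialog:  [Dialog object] + [Dialog object] + [Dialog object]
  take object:  [object] + [object] + [object]
MRO: Button Clickable Focusable TextBox Panel Container Widget Dialog object
dispatch is defined in: Button, Dialog, Panel. First along the MRO is Button.

Button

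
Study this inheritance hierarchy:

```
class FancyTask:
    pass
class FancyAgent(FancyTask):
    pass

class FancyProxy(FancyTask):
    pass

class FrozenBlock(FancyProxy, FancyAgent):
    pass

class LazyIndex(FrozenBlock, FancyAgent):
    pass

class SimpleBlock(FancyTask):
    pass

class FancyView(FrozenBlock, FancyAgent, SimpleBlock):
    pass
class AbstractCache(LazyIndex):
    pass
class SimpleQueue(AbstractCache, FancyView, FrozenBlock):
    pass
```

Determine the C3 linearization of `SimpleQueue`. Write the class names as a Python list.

[SimpleQueue, AbstractCache, LazyIndex, FancyView, FrozenBlock, FancyProxy, FancyAgent, SimpleBlock, FancyTask, object]

L[SimpleQueue] = SimpleQueue + merge(L[AbstractCache], L[FancyView], L[FrozenBlock], [AbstractCache FancyView FrozenBlock])
  take AbstractCache:  [AbstractCache LazyIndex FrozenBlock FancyProxy FancyAgent FancyTask object] + [FancyView FrozenBlock FancyProxy FancyAgent SimpleBlock FancyTask object] + [FrozenBlock FancyProxy FancyAgent FancyTask object] + [AbstractCache FancyView FrozenBlock]
  take LazyIndex:  [LazyIndex FrozenBlock FancyProxy FancyAgent FancyTask object] + [FancyView FrozenBlock FancyProxy FancyAgent SimpleBlock FancyTask object] + [FrozenBlock FancyProxy FancyAgent FancyTask object] + [FancyView FrozenBlock]
  take FancyView:  [FrozenBlock FancyProxy FancyAgent FancyTask object] + [FancyView FrozenBlock FancyProxy FancyAgent SimpleBlock FancyTask object] + [FrozenBlock FancyProxy FancyAgent FancyTask object] + [FancyView FrozenBlock]
  take FrozenBlock:  [FrozenBlock FancyProxy FancyAgent FancyTask object] + [FrozenBlock FancyProxy FancyAgent SimpleBlock FancyTask object] + [FrozenBlock FancyProxy FancyAgent FancyTask object] + [FrozenBlock]
  take FancyProxy:  [FancyProxy FancyAgent FancyTask object] + [FancyProxy FancyAgent SimpleBlock FancyTask object] + [FancyProxy FancyAgent FancyTask object]
  take FancyAgent:  [FancyAgent FancyTask object] + [FancyAgent SimpleBlock FancyTask object] + [FancyAgent FancyTask object]
  take SimpleBlock:  [FancyTask object] + [SimpleBlock FancyTask object] + [FancyTask object]
  take FancyTask:  [FancyTask object] + [FancyTask object] + [FancyTask object]
  take object:  [object] + [object] + [object]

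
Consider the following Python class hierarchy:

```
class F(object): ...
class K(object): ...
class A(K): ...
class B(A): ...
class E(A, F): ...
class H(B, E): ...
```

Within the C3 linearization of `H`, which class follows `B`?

E

L[H] = H + merge(L[B], L[E], [B E])
  take B:  [B A K object] + [E A K F object] + [B E]
  take E:  [A K object] + [E A K F object] + [E]
  take A:  [A K object] + [A K F object]
  take K:  [K object] + [K F object]
  take F:  [object] + [F object]
  take object:  [object] + [object]
MRO: H B E A K F object
B is at position 1; next is E.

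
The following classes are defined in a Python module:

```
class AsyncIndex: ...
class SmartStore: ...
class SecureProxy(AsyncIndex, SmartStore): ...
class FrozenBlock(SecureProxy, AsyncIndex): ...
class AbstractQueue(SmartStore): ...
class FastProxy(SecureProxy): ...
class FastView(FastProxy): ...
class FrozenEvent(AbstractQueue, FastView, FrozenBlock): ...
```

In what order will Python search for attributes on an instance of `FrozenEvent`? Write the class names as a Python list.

[FrozenEvent, AbstractQueue, FastView, FastProxy, FrozenBlock, SecureProxy, AsyncIndex, SmartStore, object]

L[FrozenEvent] = FrozenEvent + merge(L[AbstractQueue], L[FastView], L[FrozenBlock], [AbstractQueue FastView FrozenBlock])
  take AbstractQueue:  [AbstractQueue SmartStore object] + [FastView FastProxy SecureProxy AsyncIndex SmartStore object] + [FrozenBlock SecureProxy AsyncIndex SmartStore object] + [AbstractQueue FastView FrozenBlock]
  take FastView:  [SmartStore object] + [FastView FastProxy SecureProxy AsyncIndex SmartStore object] + [FrozenBlock SecureProxy AsyncIndex SmartStore object] + [FastView FrozenBlock]
  take FastProxy:  [SmartStore object] + [FastProxy SecureProxy AsyncIndex SmartStore object] + [FrozenBlock SecureProxy AsyncIndex SmartStore object] + [FrozenBlock]
  take FrozenBlock:  [SmartStore object] + [SecureProxy AsyncIndex SmartStore object] + [FrozenBlock SecureProxy AsyncIndex SmartStore object] + [FrozenBlock]
  take SecureProxy:  [SmartStore object] + [SecureProxy AsyncIndex SmartStore object] + [SecureProxy AsyncIndex SmartStore object]
  take AsyncIndex:  [SmartStore object] + [AsyncIndex SmartStore object] + [AsyncIndex SmartStore object]
  take SmartStore:  [SmartStore object] + [SmartStore object] + [SmartStore object]
  take object:  [object] + [object] + [object]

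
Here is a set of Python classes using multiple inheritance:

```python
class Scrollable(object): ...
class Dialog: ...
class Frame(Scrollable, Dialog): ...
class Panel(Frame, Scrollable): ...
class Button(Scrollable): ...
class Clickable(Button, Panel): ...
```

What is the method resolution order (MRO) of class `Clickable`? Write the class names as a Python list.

L[Clickable] = Clickable + merge(L[Button], L[Panel], [Button Panel])
  take Button:  [Button Scrollable object] + [Panel Frame Scrollable Dialog object] + [Button Panel]
  take Panel:  [Scrollable object] + [Panel Frame Scrollable Dialog object] + [Panel]
  take Frame:  [Scrollable object] + [Frame Scrollable Dialog object]
  take Scrollable:  [Scrollable object] + [Scrollable Dialog object]
  take Dialog:  [object] + [Dialog object]
  take object:  [object] + [object]

[Clickable, Button, Panel, Frame, Scrollable, Dialog, object]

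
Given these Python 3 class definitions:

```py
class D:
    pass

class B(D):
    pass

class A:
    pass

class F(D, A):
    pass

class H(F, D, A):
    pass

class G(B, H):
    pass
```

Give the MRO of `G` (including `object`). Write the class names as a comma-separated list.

G, B, H, F, D, A, object

L[G] = G + merge(L[B], L[H], [B H])
  take B:  [B D object] + [H F D A object] + [B H]
  take H:  [D object] + [H F D A object] + [H]
  take F:  [D object] + [F D A object]
  take D:  [D object] + [D A object]
  take A:  [object] + [A object]
  take object:  [object] + [object]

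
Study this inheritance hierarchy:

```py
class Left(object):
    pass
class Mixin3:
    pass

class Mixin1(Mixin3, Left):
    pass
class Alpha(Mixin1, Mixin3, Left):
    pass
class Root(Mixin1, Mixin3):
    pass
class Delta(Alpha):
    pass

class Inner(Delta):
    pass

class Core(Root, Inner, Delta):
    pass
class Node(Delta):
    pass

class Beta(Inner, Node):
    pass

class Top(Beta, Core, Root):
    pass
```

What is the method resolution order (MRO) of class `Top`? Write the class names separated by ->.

L[Top] = Top + merge(L[Beta], L[Core], L[Root], [Beta Core Root])
  take Beta:  [Beta Inner Node Delta Alpha Mixin1 Mixin3 Left object] + [Core Root Inner Delta Alpha Mixin1 Mixin3 Left object] + [Root Mixin1 Mixin3 Left object] + [Beta Core Root]
  take Core:  [Inner Node Delta Alpha Mixin1 Mixin3 Left object] + [Core Root Inner Delta Alpha Mixin1 Mixin3 Left object] + [Root Mixin1 Mixin3 Left object] + [Core Root]
  take Root:  [Inner Node Delta Alpha Mixin1 Mixin3 Left object] + [Root Inner Delta Alpha Mixin1 Mixin3 Left object] + [Root Mixin1 Mixin3 Left object] + [Root]
  take Inner:  [Inner Node Delta Alpha Mixin1 Mixin3 Left object] + [Inner Delta Alpha Mixin1 Mixin3 Left object] + [Mixin1 Mixin3 Left object]
  take Node:  [Node Delta Alpha Mixin1 Mixin3 Left object] + [Delta Alpha Mixin1 Mixin3 Left object] + [Mixin1 Mixin3 Left object]
  take Delta:  [Delta Alpha Mixin1 Mixin3 Left object] + [Delta Alpha Mixin1 Mixin3 Left object] + [Mixin1 Mixin3 Left object]
  take Alpha:  [Alpha Mixin1 Mixin3 Left object] + [Alpha Mixin1 Mixin3 Left object] + [Mixin1 Mixin3 Left object]
  take Mixin1:  [Mixin1 Mixin3 Left object] + [Mixin1 Mixin3 Left object] + [Mixin1 Mixin3 Left object]
  take Mixin3:  [Mixin3 Left object] + [Mixin3 Left object] + [Mixin3 Left object]
  take Left:  [Left object] + [Left object] + [Left object]
  take object:  [object] + [object] + [object]

Top -> Beta -> Core -> Root -> Inner -> Node -> Delta -> Alpha -> Mixin1 -> Mixin3 -> Left -> object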